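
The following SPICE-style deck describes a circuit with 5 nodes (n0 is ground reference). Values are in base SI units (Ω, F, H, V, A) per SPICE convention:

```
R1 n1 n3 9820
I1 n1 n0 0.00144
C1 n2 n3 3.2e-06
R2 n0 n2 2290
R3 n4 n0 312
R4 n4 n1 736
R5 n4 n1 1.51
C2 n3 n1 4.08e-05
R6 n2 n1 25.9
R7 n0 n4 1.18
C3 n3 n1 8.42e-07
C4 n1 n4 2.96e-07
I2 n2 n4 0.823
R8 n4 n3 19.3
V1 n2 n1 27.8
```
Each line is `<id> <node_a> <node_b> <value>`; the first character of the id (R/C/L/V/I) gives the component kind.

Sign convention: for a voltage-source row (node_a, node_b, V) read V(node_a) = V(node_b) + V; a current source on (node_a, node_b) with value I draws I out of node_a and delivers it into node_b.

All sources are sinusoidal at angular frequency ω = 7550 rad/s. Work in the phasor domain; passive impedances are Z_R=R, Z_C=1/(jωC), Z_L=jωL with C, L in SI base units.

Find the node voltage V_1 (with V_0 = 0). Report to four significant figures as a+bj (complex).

Element admittances at ω=7550 rad/s:
  Y(R1) = 0.0001018+0.000j S between n1,n3
  I1: injects 0.00144 A into n0 (from n1)
  Y(C1) = 0.000+0.02416j S between n2,n3
  Y(R2) = 0.0004367+0.000j S between n0,n2
  Y(R3) = 0.003205+0.000j S between n4,n0
  Y(R4) = 0.001359+0.000j S between n4,n1
  Y(R5) = 0.6623+0.000j S between n4,n1
  Y(C2) = 0.000+0.3080j S between n3,n1
  Y(R6) = 0.03861+0.000j S between n2,n1
  Y(R7) = 0.8475+0.000j S between n0,n4
  Y(C3) = 0.000+0.006357j S between n3,n1
  Y(C4) = 0.000+0.002235j S between n1,n4
  I2: injects 0.823 A into n4 (from n2)
  Y(R8) = 0.05181+0.000j S between n4,n3
  V1: constraint V(n2)−V(n1) = 27.8
Assemble and solve the 5×5 MNA system:
  V(n1)=-1.326-0.003233j  V(n2)=26.47-0.003233j  V(n3)=0.6424+0.09801j  V(n4)=-0.01528+1.660e-06j
  i(V1)=-1.910-0.6241j

-1.326-0.003233j V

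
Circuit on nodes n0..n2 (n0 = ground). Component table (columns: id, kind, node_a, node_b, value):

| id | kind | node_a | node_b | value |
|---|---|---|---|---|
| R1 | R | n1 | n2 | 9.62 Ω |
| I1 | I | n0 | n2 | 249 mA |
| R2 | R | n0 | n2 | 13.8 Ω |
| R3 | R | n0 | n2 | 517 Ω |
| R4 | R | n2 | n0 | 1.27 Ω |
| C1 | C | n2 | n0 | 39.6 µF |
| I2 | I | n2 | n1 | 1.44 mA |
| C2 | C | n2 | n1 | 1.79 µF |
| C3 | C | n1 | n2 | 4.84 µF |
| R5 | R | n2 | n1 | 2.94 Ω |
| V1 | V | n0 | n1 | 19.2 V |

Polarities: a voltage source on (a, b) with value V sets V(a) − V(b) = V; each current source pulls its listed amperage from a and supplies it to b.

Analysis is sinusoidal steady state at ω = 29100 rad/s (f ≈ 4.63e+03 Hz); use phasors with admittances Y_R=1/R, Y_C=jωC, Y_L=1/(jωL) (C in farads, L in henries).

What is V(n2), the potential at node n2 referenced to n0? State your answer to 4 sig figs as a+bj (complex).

Element admittances at ω=29100 rad/s:
  Y(R1) = 0.1040+0.000j S between n1,n2
  I1: injects 0.249 A into n2 (from n0)
  Y(R2) = 0.07246+0.000j S between n0,n2
  Y(R3) = 0.001934+0.000j S between n0,n2
  Y(R4) = 0.7874+0.000j S between n2,n0
  Y(C1) = 0.000+1.152j S between n2,n0
  I2: injects 0.00144 A into n1 (from n2)
  Y(C2) = 0.000+0.05209j S between n2,n1
  Y(C3) = 0.000+0.1408j S between n1,n2
  Y(R5) = 0.3401+0.000j S between n2,n1
  V1: constraint V(n0)−V(n1) = 19.2
Assemble and solve the 3×3 MNA system:
  V(n1)=-19.20+0.000j  V(n2)=-4.493+1.792j
  i(V1)=-6.187-3.633j

-4.493+1.792j V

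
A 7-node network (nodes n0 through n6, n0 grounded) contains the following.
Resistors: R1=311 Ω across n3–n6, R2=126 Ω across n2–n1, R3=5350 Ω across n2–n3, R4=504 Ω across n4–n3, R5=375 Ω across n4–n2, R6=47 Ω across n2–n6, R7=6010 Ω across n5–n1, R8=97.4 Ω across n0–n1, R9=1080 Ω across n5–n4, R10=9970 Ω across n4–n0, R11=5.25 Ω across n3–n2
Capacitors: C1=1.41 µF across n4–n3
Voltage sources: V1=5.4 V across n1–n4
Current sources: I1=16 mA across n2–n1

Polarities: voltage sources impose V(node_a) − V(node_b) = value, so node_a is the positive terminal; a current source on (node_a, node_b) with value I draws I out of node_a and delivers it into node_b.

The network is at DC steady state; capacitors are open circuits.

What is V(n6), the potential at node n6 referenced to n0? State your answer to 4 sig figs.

-3.214 V

MNA unknowns: 6 node voltages V₁..V_6 plus 1 source current (V1)
R1: Y=0.003215 on G[3,6]
C1: Y=0.000 on G[4,3]
R2: Y=0.007937 on G[2,1]
R3: Y=0.0001869 on G[2,3]
R4: Y=0.001984 on G[4,3]
R5: Y=0.002667 on G[4,2]
R6: Y=0.02128 on G[2,6]
R7: Y=0.0001664 on G[5,1]
R8: Y=0.01027 on G[0,1]
R9: Y=0.0009259 on G[5,4]
R10: Y=0.0001003 on G[4,0]
R11: Y=0.1905 on G[3,2]
V1: row V1−V4=5.4, i_V1 at 1,4
I1: z[2]−=0.016, z[1]+=0.016
solve → V1=0.05224, V2=-3.211, V3=-3.232, V4=-5.348, V5=-4.525, V6=-3.214
aux → i_V1=-0.01119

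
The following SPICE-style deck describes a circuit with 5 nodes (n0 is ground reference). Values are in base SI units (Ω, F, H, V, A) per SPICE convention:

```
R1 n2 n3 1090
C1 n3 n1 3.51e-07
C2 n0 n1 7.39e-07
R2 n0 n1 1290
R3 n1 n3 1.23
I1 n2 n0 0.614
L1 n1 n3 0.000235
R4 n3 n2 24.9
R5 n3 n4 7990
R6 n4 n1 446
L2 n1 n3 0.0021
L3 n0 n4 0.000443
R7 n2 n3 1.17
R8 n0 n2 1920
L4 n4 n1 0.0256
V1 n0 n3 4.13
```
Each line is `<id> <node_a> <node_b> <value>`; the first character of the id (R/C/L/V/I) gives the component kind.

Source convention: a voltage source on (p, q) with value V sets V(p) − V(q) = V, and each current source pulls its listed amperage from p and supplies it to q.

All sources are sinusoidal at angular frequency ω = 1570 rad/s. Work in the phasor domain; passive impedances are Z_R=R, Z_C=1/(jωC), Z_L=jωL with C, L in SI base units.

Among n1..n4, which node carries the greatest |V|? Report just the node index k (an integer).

2

Element admittances at ω=1570 rad/s:
  Y(R1) = 0.0009174+0.000j S between n2,n3
  Y(C1) = 0.000+0.0005511j S between n3,n1
  Y(C2) = 0.000+0.001160j S between n0,n1
  Y(R2) = 0.0007752+0.000j S between n0,n1
  Y(R3) = 0.8130+0.000j S between n1,n3
  I1: injects 0.614 A into n0 (from n2)
  Y(L1) = 0.000-2.710j S between n1,n3
  Y(R4) = 0.04016+0.000j S between n3,n2
  Y(R5) = 0.0001252+0.000j S between n3,n4
  Y(R6) = 0.002242+0.000j S between n4,n1
  Y(L2) = 0.000-0.3033j S between n1,n3
  Y(L3) = 0.000-1.438j S between n0,n4
  Y(R7) = 0.8547+0.000j S between n2,n3
  Y(R8) = 0.0005208+0.000j S between n0,n2
  Y(L4) = 0.000-0.02488j S between n4,n1
  V1: constraint V(n0)−V(n3) = 4.13
Assemble and solve the 5×5 MNA system:
  V(n1)=-4.099-0.004214j  V(n2)=-4.813+0.000j  V(n3)=-4.130+0.000j  V(n4)=-0.06974-0.006596j
  i(V1)=0.5988+0.09551j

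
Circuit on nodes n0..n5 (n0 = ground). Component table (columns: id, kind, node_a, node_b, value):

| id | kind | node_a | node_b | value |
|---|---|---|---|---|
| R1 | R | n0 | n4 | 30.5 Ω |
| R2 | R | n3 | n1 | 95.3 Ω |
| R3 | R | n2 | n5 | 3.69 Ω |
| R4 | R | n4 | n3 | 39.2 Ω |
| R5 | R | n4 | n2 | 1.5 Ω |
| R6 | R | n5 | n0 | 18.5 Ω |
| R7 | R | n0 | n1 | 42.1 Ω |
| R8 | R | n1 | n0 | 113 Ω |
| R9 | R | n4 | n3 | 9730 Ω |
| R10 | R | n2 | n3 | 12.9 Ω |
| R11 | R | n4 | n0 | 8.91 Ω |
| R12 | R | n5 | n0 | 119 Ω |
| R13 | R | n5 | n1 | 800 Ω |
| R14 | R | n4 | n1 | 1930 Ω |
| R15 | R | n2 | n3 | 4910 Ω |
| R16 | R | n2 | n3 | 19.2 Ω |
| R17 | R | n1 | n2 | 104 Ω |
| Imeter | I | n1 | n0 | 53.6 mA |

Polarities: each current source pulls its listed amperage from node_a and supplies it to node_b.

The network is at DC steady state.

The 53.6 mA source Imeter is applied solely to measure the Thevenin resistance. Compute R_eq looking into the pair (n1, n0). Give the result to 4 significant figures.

Apply KCL at each of the 5 non-ground nodes and solve the resulting linear system.
Node n1: branches {R2, R7, R8, R13, R14, R17, Imeter} → V_1 = -1.039
Node n2: branches {R3, R5, R10, R15, R16, R17} → V_2 = -0.1123
Node n3: branches {R2, R4, R9, R10, R15, R16} → V_3 = -0.1683
Node n4: branches {R1, R4, R5, R9, R11, R14} → V_4 = -0.09515
Node n5: branches {R3, R6, R12, R13} → V_5 = -0.09481

R_eq = 19.39 Ω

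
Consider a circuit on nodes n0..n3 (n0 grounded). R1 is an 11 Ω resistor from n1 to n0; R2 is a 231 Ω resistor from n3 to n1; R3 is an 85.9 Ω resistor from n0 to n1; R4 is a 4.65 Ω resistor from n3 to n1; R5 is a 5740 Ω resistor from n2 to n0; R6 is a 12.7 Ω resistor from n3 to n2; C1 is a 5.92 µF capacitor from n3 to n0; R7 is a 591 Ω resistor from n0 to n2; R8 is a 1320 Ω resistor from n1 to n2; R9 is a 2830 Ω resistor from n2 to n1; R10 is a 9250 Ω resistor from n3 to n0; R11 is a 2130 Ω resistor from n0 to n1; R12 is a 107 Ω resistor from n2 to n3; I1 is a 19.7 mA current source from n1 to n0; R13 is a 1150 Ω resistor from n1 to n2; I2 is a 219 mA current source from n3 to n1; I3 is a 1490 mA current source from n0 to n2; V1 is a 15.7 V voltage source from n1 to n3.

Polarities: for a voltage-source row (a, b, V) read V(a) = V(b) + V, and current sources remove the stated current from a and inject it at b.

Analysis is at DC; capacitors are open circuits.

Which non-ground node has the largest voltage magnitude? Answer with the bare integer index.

MNA unknowns: 3 node voltages V₁..V_3 plus 1 source current (V1)
R1: Y=0.09091 on G[1,0]
R2: Y=0.004329 on G[3,1]
R3: Y=0.01164 on G[0,1]
R4: Y=0.2151 on G[3,1]
R5: Y=0.0001742 on G[2,0]
R6: Y=0.07874 on G[3,2]
C1: Y=0.000 on G[3,0]
R7: Y=0.001692 on G[0,2]
R8: Y=0.0007576 on G[1,2]
R9: Y=0.0003534 on G[2,1]
R10: Y=0.0001081 on G[3,0]
R11: Y=0.0004695 on G[0,1]
R12: Y=0.009346 on G[2,3]
I1: z[1]−=0.0197, z[0]+=0.0197
R13: Y=0.0008696 on G[1,2]
I2: z[3]−=0.219, z[1]+=0.219
I3: z[0]−=1.49, z[2]+=1.49
V1: row V1−V3=15.7, i_V1 at 1,3
solve → V1=14.00, V2=14.88, V3=-1.696
aux → i_V1=-4.686

2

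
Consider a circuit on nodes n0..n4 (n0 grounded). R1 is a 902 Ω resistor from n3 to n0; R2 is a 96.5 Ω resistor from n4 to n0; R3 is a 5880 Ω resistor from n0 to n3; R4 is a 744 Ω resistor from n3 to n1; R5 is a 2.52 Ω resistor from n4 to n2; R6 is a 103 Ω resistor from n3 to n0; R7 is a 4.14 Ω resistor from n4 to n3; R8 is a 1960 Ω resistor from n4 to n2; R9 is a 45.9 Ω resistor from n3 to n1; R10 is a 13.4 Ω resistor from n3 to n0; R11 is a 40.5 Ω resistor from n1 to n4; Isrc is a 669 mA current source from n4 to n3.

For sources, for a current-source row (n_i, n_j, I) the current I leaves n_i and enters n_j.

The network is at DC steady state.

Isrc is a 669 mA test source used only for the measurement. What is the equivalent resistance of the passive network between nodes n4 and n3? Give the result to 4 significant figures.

MNA unknowns: 4 node voltages V₁..V_4
R1: Y=0.001109 on G[3,0]
R2: Y=0.01036 on G[4,0]
R3: Y=0.0001701 on G[0,3]
R4: Y=0.001344 on G[3,1]
R5: Y=0.3968 on G[4,2]
R6: Y=0.009709 on G[3,0]
R7: Y=0.2415 on G[4,3]
R8: Y=0.0005102 on G[4,2]
R9: Y=0.02179 on G[3,1]
R10: Y=0.07463 on G[3,0]
R11: Y=0.02469 on G[1,4]
Isrc: z[4]−=0.669, z[3]+=0.669
solve → V1=-1.040, V2=-2.271, V3=0.2749, V4=-2.271

R_eq = 3.806 Ω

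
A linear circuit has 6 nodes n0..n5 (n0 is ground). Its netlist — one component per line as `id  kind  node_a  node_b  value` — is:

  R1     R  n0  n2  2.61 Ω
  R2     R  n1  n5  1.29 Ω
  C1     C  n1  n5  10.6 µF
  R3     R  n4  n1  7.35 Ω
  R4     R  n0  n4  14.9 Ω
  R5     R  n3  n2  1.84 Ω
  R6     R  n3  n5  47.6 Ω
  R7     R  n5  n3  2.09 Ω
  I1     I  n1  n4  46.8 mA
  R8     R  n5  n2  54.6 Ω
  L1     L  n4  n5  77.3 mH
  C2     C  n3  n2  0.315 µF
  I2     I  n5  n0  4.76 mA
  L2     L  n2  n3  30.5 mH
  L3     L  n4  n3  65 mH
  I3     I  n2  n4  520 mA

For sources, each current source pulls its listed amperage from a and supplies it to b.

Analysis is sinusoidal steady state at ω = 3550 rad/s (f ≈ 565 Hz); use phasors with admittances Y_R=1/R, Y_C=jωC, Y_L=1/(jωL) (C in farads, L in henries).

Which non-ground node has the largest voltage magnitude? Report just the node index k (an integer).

4

Element admittances at ω=3550 rad/s:
  Y(R1) = 0.3831+0.000j S between n0,n2
  Y(R2) = 0.7752+0.000j S between n1,n5
  Y(C1) = 0.000+0.03763j S between n1,n5
  Y(R3) = 0.1361+0.000j S between n4,n1
  Y(R4) = 0.06711+0.000j S between n0,n4
  Y(R5) = 0.5435+0.000j S between n3,n2
  Y(R6) = 0.02101+0.000j S between n3,n5
  Y(R7) = 0.4785+0.000j S between n5,n3
  I1: injects 0.0468 A into n4 (from n1)
  Y(R8) = 0.01832+0.000j S between n5,n2
  Y(L1) = 0.000-0.003644j S between n4,n5
  Y(C2) = 0.000+0.001118j S between n3,n2
  I2: injects 0.00476 A into n0 (from n5)
  Y(L2) = 0.000-0.009236j S between n2,n3
  Y(L3) = 0.000-0.004334j S between n4,n3
  I3: injects 0.52 A into n4 (from n2)
Assemble and solve the 5×5 MNA system:
  V(n1)=0.8274-0.01028j  V(n2)=-0.5972-0.02071j  V(n3)=-0.09650-0.02805j  V(n4)=3.338+0.1182j  V(n5)=0.4469-0.01437j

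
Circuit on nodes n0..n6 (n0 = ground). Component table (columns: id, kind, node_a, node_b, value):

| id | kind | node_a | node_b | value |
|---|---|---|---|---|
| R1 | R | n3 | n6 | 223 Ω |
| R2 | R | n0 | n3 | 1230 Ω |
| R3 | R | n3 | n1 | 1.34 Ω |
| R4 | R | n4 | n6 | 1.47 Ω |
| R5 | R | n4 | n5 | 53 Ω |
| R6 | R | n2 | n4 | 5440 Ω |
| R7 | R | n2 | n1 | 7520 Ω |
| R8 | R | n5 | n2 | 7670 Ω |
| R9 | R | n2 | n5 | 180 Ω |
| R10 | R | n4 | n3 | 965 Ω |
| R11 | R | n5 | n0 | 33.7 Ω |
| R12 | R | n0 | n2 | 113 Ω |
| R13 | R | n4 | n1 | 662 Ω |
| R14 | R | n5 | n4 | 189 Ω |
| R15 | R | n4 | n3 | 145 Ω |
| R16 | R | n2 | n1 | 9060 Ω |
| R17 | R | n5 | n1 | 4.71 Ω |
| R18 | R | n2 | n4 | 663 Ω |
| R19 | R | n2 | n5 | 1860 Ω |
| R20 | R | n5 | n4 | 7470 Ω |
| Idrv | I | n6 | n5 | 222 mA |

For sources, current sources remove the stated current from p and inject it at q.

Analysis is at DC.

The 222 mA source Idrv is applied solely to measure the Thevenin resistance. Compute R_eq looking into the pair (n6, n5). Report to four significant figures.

MNA unknowns: 6 node voltages V₁..V_6
R1: Y=0.004484 on G[3,6]
R2: Y=0.0008130 on G[0,3]
R3: Y=0.7463 on G[3,1]
R4: Y=0.6803 on G[4,6]
R5: Y=0.01887 on G[4,5]
R6: Y=0.0001838 on G[2,4]
R7: Y=0.0001330 on G[2,1]
R8: Y=0.0001304 on G[5,2]
R9: Y=0.005556 on G[2,5]
R10: Y=0.001036 on G[4,3]
R11: Y=0.02967 on G[5,0]
R12: Y=0.008850 on G[0,2]
R13: Y=0.001511 on G[4,1]
R14: Y=0.005291 on G[5,4]
R15: Y=0.006897 on G[4,3]
R16: Y=0.0001104 on G[2,1]
R17: Y=0.2123 on G[5,1]
R18: Y=0.001508 on G[2,4]
R19: Y=0.0005376 on G[2,5]
R20: Y=0.0001339 on G[5,4]
Idrv: z[6]−=0.222, z[5]+=0.222
solve → V1=-0.1953, V2=-0.4979, V3=-0.2843, V4=-5.551, V5=0.1563, V6=-5.841

R_eq = 27.02 Ω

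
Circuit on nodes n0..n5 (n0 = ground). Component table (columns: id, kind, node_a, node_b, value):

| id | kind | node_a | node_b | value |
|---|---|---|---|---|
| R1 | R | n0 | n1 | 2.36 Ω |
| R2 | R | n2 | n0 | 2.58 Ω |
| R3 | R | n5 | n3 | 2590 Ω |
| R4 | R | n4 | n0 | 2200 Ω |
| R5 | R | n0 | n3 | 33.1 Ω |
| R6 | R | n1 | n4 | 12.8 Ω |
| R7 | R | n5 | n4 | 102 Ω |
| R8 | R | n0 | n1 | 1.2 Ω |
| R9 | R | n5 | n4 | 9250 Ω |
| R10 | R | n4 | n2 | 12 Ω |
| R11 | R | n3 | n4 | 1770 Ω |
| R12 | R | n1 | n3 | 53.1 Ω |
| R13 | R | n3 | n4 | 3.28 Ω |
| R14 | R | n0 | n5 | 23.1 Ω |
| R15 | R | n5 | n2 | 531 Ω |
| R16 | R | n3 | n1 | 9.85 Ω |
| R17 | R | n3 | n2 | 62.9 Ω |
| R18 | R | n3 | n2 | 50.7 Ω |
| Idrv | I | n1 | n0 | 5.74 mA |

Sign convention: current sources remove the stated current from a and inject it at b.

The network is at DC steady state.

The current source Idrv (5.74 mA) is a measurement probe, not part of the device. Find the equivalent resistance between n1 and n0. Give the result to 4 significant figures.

Element admittances at DC:
  Y(R1) = 0.4237 S between n0,n1
  Y(R2) = 0.3876 S between n2,n0
  Y(R3) = 0.0003861 S between n5,n3
  Y(R4) = 0.0004545 S between n4,n0
  Y(R5) = 0.03021 S between n0,n3
  Y(R6) = 0.07812 S between n1,n4
  Y(R7) = 0.009804 S between n5,n4
  Y(R8) = 0.8333 S between n0,n1
  Y(R9) = 0.0001081 S between n5,n4
  Y(R10) = 0.08333 S between n4,n2
  Y(R11) = 0.0005650 S between n3,n4
  Y(R12) = 0.01883 S between n1,n3
  Y(R13) = 0.3049 S between n3,n4
  Y(R14) = 0.04329 S between n0,n5
  Y(R15) = 0.001883 S between n5,n2
  Y(R16) = 0.1015 S between n3,n1
  Y(R17) = 0.01590 S between n3,n2
  Y(R18) = 0.01972 S between n3,n2
  Idrv: injects 0.00574 A into n0 (from n1)
Assemble and solve the 5×5 MNA system:
  V(n1)=-0.004299  V(n2)=-0.0006016  V(n3)=-0.002661  V(n4)=-0.002522  V(n5)=-0.0004896

R_eq = 0.7489 Ω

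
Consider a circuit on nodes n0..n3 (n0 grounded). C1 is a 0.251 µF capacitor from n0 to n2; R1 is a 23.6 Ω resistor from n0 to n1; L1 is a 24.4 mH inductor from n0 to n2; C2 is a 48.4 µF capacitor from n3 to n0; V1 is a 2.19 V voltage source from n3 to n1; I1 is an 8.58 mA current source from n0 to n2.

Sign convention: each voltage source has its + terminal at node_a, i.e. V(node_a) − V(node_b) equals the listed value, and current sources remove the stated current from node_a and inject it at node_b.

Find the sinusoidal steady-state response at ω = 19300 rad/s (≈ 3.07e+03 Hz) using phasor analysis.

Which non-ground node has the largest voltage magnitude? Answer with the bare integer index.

2

Apply KCL at each of the 3 non-ground nodes and solve the resulting linear system.
Node n1: branches {R1, V1} → V_1 = -2.186-0.09914j
Node n2: branches {C1, L1, I1} → V_2 = 0.000-3.153j
Node n3: branches {C2, V1} → V_3 = 0.004497-0.09914j
Source currents: i(V1)=-0.09261-0.004201j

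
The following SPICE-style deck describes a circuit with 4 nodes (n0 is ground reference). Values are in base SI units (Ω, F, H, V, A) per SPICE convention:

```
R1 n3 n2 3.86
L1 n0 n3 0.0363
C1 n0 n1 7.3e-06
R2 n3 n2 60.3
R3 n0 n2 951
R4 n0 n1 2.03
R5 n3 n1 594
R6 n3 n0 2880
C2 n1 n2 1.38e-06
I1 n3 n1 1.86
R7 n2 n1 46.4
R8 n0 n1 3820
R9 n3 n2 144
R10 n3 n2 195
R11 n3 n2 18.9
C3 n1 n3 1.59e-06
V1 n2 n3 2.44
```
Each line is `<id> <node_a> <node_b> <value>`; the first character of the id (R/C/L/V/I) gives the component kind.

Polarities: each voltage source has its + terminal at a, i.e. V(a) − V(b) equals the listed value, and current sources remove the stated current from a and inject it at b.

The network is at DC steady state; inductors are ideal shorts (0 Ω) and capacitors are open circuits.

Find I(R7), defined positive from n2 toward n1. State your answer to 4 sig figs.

Element admittances at DC:
  Y(R1) = 0.2591 S between n3,n2
  L1: short n0↔n3 (DC inductor)
  Y(C1) = 0.000 S between n0,n1
  Y(R2) = 0.01658 S between n3,n2
  Y(R3) = 0.001052 S between n0,n2
  Y(R4) = 0.4926 S between n0,n1
  Y(R5) = 0.001684 S between n3,n1
  Y(R6) = 0.0003472 S between n3,n0
  Y(C2) = 0.000 S between n1,n2
  I1: injects 1.86 A into n1 (from n3)
  Y(R7) = 0.02155 S between n2,n1
  Y(R8) = 0.0002618 S between n0,n1
  Y(R9) = 0.006944 S between n3,n2
  Y(R10) = 0.005128 S between n3,n2
  Y(R11) = 0.05291 S between n3,n2
  Y(C3) = 0.000 S between n1,n3
  V1: constraint V(n2)−V(n3) = 2.44
Assemble and solve the 5×5 MNA system:
  V(n1)=3.706  V(n2)=2.440  V(n3)=0.000
  i(L1)=1.829  i(V1)=-0.8064

-0.02728 A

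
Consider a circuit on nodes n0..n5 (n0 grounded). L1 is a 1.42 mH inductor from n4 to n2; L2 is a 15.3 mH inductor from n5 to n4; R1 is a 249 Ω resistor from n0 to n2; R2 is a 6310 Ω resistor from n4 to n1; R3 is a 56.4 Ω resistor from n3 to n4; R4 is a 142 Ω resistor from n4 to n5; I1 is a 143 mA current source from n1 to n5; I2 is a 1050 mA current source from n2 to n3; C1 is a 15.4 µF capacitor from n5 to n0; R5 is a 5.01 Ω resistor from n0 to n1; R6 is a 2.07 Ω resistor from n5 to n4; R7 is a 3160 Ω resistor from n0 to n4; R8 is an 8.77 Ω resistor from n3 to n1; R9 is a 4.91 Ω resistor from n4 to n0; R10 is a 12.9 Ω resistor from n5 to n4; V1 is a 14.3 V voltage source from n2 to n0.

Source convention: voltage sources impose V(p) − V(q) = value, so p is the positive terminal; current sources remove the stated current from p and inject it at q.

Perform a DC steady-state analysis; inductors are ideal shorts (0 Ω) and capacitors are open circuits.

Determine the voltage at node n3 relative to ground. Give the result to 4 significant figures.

13.87 V

Element admittances at DC:
  L1: short n4↔n2 (DC inductor)
  L2: short n5↔n4 (DC inductor)
  Y(R1) = 0.004016 S between n0,n2
  Y(R2) = 0.0001585 S between n4,n1
  Y(R3) = 0.01773 S between n3,n4
  Y(R4) = 0.007042 S between n4,n5
  I1: injects 0.143 A into n5 (from n1)
  I2: injects 1.05 A into n3 (from n2)
  Y(C1) = 0.000 S between n5,n0
  Y(R5) = 0.1996 S between n0,n1
  Y(R6) = 0.4831 S between n5,n4
  Y(R7) = 0.0003165 S between n0,n4
  Y(R8) = 0.1140 S between n3,n1
  Y(R9) = 0.2037 S between n4,n0
  Y(R10) = 0.07752 S between n5,n4
  V1: constraint V(n2)−V(n0) = 14.3
Assemble and solve the 8×8 MNA system:
  V(n1)=4.590  V(n2)=14.30  V(n3)=13.87  V(n4)=14.30  V(n5)=14.30
  i(L1)=-2.783  i(L2)=0.1430  i(V1)=-3.891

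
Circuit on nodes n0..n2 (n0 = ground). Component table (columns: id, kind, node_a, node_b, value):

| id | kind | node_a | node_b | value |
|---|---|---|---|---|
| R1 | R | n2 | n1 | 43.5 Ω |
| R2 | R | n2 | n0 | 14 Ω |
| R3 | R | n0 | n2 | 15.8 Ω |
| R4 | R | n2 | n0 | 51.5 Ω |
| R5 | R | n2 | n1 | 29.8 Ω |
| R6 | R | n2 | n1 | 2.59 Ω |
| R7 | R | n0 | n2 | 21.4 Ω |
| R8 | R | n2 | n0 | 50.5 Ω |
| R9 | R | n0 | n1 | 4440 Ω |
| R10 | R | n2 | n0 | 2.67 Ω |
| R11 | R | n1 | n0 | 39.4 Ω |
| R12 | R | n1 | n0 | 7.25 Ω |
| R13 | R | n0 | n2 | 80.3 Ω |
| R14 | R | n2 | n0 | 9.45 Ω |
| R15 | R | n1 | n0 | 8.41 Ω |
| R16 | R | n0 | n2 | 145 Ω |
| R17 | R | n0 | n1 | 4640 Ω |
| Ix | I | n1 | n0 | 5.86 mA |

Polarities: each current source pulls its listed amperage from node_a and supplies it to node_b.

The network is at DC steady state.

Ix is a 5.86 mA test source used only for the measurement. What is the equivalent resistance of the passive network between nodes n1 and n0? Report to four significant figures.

R_eq = 1.796 Ω

MNA unknowns: 2 node voltages V₁..V_2
R1: Y=0.02299 on G[2,1]
R2: Y=0.07143 on G[2,0]
R3: Y=0.06329 on G[0,2]
R4: Y=0.01942 on G[2,0]
R5: Y=0.03356 on G[2,1]
R6: Y=0.3861 on G[2,1]
R7: Y=0.04673 on G[0,2]
R8: Y=0.01980 on G[2,0]
R9: Y=0.0002252 on G[0,1]
R10: Y=0.3745 on G[2,0]
R11: Y=0.02538 on G[1,0]
R12: Y=0.1379 on G[1,0]
R13: Y=0.01245 on G[0,2]
R14: Y=0.1058 on G[2,0]
R15: Y=0.1189 on G[1,0]
R16: Y=0.006897 on G[0,2]
R17: Y=0.0002155 on G[0,1]
Ix: z[1]−=0.00586, z[0]+=0.00586
solve → V1=-0.01052, V2=-0.004005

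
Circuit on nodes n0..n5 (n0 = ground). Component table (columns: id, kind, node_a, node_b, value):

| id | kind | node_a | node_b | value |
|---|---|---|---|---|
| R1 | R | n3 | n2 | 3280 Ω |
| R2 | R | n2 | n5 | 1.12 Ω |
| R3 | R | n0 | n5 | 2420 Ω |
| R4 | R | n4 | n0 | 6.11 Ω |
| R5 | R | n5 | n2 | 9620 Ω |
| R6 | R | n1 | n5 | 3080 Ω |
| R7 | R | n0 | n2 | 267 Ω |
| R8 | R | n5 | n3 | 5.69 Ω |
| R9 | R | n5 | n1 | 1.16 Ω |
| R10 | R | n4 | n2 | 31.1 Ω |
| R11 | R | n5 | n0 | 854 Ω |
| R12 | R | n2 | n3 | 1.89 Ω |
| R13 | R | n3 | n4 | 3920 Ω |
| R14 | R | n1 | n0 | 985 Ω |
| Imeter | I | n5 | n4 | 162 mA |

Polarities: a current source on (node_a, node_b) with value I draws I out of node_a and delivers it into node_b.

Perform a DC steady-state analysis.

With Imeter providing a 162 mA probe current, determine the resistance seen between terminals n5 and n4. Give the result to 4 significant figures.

Apply KCL at each of the 5 non-ground nodes and solve the resulting linear system.
Node n1: branches {R6, R9, R14} → V_1 = -4.180
Node n2: branches {R1, R2, R5, R7, R10, R12} → V_2 = -4.037
Node n3: branches {R1, R8, R12, R13} → V_3 = -4.073
Node n4: branches {R4, R10, R13, Imeter} → V_4 = 0.1588
Node n5: branches {R2, R3, R5, R6, R8, R9, R11, Imeter} → V_5 = -4.185

R_eq = 26.81 Ω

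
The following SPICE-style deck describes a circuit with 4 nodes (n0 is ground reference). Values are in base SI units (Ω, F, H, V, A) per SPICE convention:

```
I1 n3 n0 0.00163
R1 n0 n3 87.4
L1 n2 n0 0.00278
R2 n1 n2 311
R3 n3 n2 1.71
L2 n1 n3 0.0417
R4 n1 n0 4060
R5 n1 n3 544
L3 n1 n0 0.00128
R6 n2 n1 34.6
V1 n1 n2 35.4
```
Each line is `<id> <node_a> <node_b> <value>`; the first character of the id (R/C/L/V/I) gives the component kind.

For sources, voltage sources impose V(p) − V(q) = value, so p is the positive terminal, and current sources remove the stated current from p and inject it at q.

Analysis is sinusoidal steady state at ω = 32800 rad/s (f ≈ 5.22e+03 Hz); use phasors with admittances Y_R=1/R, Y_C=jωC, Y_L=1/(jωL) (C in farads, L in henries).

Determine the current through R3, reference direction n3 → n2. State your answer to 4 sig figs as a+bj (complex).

0.3080-0.1023j A

Apply KCL at each of the 3 non-ground nodes and solve the resulting linear system.
Node n1: branches {R2, L2, R4, R5, L3, R6, V1} → V_1 = 13.43+6.913j
Node n2: branches {L1, R2, R3, R6, V1} → V_2 = -21.97+6.913j
Node n3: branches {I1, R1, R3, L2, R5} → V_3 = -21.45+6.738j
Source currents: i(V1)=-1.369+0.3433j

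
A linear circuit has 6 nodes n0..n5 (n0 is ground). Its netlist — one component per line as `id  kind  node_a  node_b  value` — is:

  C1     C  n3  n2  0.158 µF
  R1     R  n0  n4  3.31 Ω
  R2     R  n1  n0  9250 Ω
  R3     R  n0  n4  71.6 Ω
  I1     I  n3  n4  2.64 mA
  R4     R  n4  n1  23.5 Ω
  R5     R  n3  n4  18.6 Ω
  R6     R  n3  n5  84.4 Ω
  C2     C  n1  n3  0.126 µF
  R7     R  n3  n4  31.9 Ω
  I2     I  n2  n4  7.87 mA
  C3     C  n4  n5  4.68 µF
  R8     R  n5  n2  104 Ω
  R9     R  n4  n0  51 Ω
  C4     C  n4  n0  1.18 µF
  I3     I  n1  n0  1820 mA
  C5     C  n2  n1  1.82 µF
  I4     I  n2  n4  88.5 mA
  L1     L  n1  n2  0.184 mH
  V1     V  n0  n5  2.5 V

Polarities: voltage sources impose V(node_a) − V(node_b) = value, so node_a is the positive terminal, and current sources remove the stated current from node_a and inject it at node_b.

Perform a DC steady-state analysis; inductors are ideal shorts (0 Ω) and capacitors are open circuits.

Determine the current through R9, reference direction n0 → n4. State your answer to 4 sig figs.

0.08357 A

MNA unknowns: 5 node voltages V₁..V_5 plus 2 source currents (L1, V1)
C1: Y=0.000 on G[3,2]
R1: Y=0.3021 on G[0,4]
R2: Y=0.0001081 on G[1,0]
R3: Y=0.01397 on G[0,4]
I1: z[3]−=0.00264, z[4]+=0.00264
R4: Y=0.04255 on G[4,1]
R5: Y=0.05376 on G[3,4]
R6: Y=0.01185 on G[3,5]
C2: Y=0.000 on G[1,3]
R7: Y=0.03135 on G[3,4]
I2: z[2]−=0.00787, z[4]+=0.00787
C3: Y=0.000 on G[4,5]
R8: Y=0.009615 on G[5,2]
R9: Y=0.01961 on G[4,0]
C4: Y=0.000 on G[4,0]
I3: z[1]−=1.82, z[0]+=1.82
C5: Y=0.000 on G[2,1]
I4: z[2]−=0.0885, z[4]+=0.0885
L1: row V1−V2=0, i_L1 at 1,2
V1: row V0−V5=2.5, i_V1 at 0,5
solve → V1=-40.59, V2=-40.59, V3=-4.074, V4=-4.262, V5=-2.500
aux → i_L1=-0.2699, i_V1=0.3849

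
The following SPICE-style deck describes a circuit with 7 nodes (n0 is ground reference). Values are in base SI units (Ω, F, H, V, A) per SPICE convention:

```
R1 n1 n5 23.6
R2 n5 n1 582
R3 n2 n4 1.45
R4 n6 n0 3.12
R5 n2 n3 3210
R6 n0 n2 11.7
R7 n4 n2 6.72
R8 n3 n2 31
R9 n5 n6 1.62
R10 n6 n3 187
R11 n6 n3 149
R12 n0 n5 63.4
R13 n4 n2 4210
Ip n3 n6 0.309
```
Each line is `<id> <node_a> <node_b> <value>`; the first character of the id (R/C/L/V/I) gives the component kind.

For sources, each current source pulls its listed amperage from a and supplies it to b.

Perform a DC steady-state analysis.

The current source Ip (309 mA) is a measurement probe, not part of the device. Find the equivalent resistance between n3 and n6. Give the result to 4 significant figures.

Element admittances at DC:
  Y(R1) = 0.04237 S between n1,n5
  Y(R2) = 0.001718 S between n5,n1
  Y(R3) = 0.6897 S between n2,n4
  Y(R4) = 0.3205 S between n6,n0
  Y(R5) = 0.0003115 S between n2,n3
  Y(R6) = 0.08547 S between n0,n2
  Y(R7) = 0.1488 S between n4,n2
  Y(R8) = 0.03226 S between n3,n2
  Y(R9) = 0.6173 S between n5,n6
  Y(R10) = 0.005348 S between n6,n3
  Y(R11) = 0.006711 S between n6,n3
  Y(R12) = 0.01577 S between n0,n5
  Y(R13) = 0.0002375 S between n4,n2
  Ip: injects 0.309 A into n6 (from n3)
Assemble and solve the 6×6 MNA system:
  V(n1)=0.5798  V(n2)=-2.337  V(n3)=-8.468  V(n4)=-2.337  V(n5)=0.5798  V(n6)=0.5946

R_eq = 29.33 Ω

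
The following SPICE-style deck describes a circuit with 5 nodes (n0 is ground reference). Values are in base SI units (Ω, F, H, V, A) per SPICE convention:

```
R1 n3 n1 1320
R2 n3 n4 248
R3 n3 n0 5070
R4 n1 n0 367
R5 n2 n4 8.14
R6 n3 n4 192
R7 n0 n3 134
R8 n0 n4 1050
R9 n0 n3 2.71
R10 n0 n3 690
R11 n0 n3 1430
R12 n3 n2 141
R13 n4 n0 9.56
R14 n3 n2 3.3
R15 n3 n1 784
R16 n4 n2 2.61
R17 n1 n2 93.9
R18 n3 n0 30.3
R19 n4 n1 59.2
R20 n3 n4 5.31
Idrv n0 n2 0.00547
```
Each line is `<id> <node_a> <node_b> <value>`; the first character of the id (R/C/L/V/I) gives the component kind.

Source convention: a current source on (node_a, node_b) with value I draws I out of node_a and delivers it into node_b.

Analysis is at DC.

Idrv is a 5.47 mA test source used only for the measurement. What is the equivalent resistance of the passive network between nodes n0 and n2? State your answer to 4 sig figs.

R_eq = 3.495 Ω

Element admittances at DC:
  Y(R1) = 0.0007576 S between n3,n1
  Y(R2) = 0.004032 S between n3,n4
  Y(R3) = 0.0001972 S between n3,n0
  Y(R4) = 0.002725 S between n1,n0
  Y(R5) = 0.1229 S between n2,n4
  Y(R6) = 0.005208 S between n3,n4
  Y(R7) = 0.007463 S between n0,n3
  Y(R8) = 0.0009524 S between n0,n4
  Y(R9) = 0.3690 S between n0,n3
  Y(R10) = 0.001449 S between n0,n3
  Y(R11) = 0.0006993 S between n0,n3
  Y(R12) = 0.007092 S between n3,n2
  Y(R13) = 0.1046 S between n4,n0
  Y(R14) = 0.3030 S between n3,n2
  Y(R15) = 0.001276 S between n3,n1
  Y(R16) = 0.3831 S between n4,n2
  Y(R17) = 0.01065 S between n1,n2
  Y(R18) = 0.03300 S between n3,n0
  Y(R19) = 0.01689 S between n4,n1
  Y(R20) = 0.1883 S between n3,n4
  Idrv: injects 0.00547 A into n2 (from n0)
Assemble and solve the 4×4 MNA system:
  V(n1)=0.01437  V(n2)=0.01912  V(n3)=0.009527  V(n4)=0.01428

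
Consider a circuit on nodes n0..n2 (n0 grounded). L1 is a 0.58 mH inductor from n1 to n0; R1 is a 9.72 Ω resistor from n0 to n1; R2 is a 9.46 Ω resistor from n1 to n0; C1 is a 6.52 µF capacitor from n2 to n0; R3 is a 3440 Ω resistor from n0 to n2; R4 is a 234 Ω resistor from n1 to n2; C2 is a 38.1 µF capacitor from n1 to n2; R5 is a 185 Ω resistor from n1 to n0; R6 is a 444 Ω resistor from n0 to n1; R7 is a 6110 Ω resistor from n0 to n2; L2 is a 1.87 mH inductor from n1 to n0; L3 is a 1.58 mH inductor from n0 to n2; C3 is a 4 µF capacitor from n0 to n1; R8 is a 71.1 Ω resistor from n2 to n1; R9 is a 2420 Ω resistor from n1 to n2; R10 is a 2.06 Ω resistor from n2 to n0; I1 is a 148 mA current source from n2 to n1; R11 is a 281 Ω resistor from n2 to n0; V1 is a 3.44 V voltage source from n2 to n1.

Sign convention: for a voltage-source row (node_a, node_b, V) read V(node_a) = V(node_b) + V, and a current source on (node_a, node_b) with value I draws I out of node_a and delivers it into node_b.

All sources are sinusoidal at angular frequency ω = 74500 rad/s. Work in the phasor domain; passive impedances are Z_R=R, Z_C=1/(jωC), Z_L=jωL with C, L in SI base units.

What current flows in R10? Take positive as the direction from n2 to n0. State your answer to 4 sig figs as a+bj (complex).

Apply KCL at each of the 2 non-ground nodes and solve the resulting linear system.
Node n1: branches {L1, R1, R2, R4, C2, R5, R6, L2, C3, R8, R9, I1, V1} → V_1 = -2.290+0.09087j
Node n2: branches {C1, R3, R4, C2, R7, L3, R8, R9, R10, I1, R11, V1} → V_2 = 1.150+0.09087j
Source currents: i(V1)=-0.7320-10.36j

0.5583+0.04411j A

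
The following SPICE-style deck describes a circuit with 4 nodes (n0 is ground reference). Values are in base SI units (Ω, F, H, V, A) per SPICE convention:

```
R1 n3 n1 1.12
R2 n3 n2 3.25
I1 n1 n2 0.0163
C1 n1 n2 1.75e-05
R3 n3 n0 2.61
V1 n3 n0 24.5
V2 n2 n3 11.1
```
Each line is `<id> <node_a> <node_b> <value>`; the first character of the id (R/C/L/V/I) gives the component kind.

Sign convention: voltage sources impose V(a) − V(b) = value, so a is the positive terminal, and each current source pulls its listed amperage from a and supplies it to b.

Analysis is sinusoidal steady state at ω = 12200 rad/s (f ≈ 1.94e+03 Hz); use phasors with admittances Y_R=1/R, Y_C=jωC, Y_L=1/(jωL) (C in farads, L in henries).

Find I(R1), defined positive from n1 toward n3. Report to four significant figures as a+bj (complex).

Element admittances at ω=12200 rad/s:
  Y(R1) = 0.8929+0.000j S between n3,n1
  Y(R2) = 0.3077+0.000j S between n3,n2
  I1: injects 0.0163 A into n2 (from n1)
  Y(C1) = 0.000+0.2135j S between n1,n2
  Y(R3) = 0.3831+0.000j S between n3,n0
  V1: constraint V(n3)−V(n0) = 24.5
  V2: constraint V(n2)−V(n3) = 11.1
Assemble and solve the 5×5 MNA system:
  V(n1)=25.08+2.515j  V(n2)=35.60+0.000j  V(n3)=24.50+0.000j
  i(V1)=-9.387+0.000j  i(V2)=-3.936-2.245j

0.5206+2.245j A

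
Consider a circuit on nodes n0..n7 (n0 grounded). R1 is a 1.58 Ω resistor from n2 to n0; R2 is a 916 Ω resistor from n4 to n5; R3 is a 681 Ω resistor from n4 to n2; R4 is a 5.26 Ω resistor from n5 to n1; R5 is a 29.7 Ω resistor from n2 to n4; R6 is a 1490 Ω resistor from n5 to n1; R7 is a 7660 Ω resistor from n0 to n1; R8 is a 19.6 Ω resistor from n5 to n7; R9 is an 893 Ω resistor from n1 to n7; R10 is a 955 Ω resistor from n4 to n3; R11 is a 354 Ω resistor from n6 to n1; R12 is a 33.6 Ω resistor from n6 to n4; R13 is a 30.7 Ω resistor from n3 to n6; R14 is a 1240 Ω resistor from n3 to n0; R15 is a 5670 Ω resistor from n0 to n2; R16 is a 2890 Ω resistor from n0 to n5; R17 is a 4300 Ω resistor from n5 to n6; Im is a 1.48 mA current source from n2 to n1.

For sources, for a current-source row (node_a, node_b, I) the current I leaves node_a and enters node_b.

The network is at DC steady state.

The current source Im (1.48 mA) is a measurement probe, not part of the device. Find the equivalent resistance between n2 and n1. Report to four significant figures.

Element admittances at DC:
  Y(R1) = 0.6329 S between n2,n0
  Y(R2) = 0.001092 S between n4,n5
  Y(R3) = 0.001468 S between n4,n2
  Y(R4) = 0.1901 S between n5,n1
  Y(R5) = 0.03367 S between n2,n4
  Y(R6) = 0.0006711 S between n5,n1
  Y(R7) = 0.0001305 S between n0,n1
  Y(R8) = 0.05102 S between n5,n7
  Y(R9) = 0.001120 S between n1,n7
  Y(R10) = 0.001047 S between n4,n3
  Y(R11) = 0.002825 S between n6,n1
  Y(R12) = 0.02976 S between n6,n4
  Y(R13) = 0.03257 S between n3,n6
  Y(R14) = 0.0008065 S between n3,n0
  Y(R15) = 0.0001764 S between n0,n2
  Y(R16) = 0.0003460 S between n0,n5
  Y(R17) = 0.0002326 S between n5,n6
  Im: injects 0.00148 A into n1 (from n2)
Assemble and solve the 7×7 MNA system:
  V(n1)=0.3718  V(n2)=-0.0003572  V(n3)=0.06190  V(n4)=0.03533  V(n5)=0.3689  V(n6)=0.06429  V(n7)=0.3690

R_eq = 251.5 Ω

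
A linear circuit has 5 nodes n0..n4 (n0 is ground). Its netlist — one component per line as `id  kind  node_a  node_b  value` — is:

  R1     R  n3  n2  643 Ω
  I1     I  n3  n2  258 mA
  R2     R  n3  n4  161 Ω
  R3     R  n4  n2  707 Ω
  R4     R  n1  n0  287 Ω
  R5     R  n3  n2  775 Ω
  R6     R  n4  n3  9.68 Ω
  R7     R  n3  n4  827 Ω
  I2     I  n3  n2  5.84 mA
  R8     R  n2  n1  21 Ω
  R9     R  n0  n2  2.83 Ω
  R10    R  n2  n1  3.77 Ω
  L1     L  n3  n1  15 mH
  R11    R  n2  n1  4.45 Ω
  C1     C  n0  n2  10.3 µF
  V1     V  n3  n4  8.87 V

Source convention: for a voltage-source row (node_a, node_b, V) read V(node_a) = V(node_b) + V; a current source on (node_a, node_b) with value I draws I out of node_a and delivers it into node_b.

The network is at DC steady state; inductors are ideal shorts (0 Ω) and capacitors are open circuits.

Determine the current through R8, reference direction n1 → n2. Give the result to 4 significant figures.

-0.02194 A

MNA unknowns: 4 node voltages V₁..V_4 plus 2 source currents (L1, V1)
R1: Y=0.001555 on G[3,2]
I1: z[3]−=0.258, z[2]+=0.258
R2: Y=0.006211 on G[3,4]
R3: Y=0.001414 on G[4,2]
R4: Y=0.003484 on G[1,0]
R5: Y=0.001290 on G[3,2]
R6: Y=0.1033 on G[4,3]
R7: Y=0.001209 on G[3,4]
I2: z[3]−=0.00584, z[2]+=0.00584
R8: Y=0.04762 on G[2,1]
R9: Y=0.3534 on G[0,2]
R10: Y=0.2653 on G[2,1]
L1: row V3−V1=0, i_L1 at 3,1
R11: Y=0.2247 on G[2,1]
C1: Y=0.000 on G[0,2]
V1: row V3−V4=8.87, i_V1 at 3,4
solve → V1=-0.4563, V2=0.004500, V3=-0.4563, V4=-9.326
aux → i_L1=-0.2493, i_V1=-0.9953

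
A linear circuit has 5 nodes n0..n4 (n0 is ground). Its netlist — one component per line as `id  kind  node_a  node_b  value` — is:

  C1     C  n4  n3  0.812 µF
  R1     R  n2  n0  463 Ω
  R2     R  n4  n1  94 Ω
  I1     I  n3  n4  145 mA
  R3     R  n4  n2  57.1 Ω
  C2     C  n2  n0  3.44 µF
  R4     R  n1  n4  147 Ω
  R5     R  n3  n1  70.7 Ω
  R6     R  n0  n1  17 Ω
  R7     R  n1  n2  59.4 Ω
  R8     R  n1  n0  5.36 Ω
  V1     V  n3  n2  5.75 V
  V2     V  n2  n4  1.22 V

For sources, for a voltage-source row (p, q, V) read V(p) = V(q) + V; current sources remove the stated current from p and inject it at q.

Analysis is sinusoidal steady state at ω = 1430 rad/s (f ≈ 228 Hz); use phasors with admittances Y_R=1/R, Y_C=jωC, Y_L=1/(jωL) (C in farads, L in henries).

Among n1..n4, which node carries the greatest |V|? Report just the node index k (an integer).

MNA unknowns: 4 node voltages V₁..V_4 plus 2 source currents (V1, V2)
C1: Y=0.000+0.001161j on G[4,3]
R1: Y=0.002160+0.000j on G[2,0]
R2: Y=0.01064+0.000j on G[4,1]
I1: z[3]−=0.145, z[4]+=0.145
R3: Y=0.01751+0.000j on G[4,2]
C2: Y=0.000+0.004919j on G[2,0]
R4: Y=0.006803+0.000j on G[1,4]
R5: Y=0.01414+0.000j on G[3,1]
R6: Y=0.05882+0.000j on G[0,1]
R7: Y=0.01684+0.000j on G[1,2]
R8: Y=0.1866+0.000j on G[1,0]
V1: row V3−V2=5.75, i_V1 at 3,2
V2: row V2−V4=1.22, i_V2 at 2,4
solve → V1=0.01292+0.02211j, V2=-1.162+0.1342j, V3=4.588+0.1342j, V4=-2.382+0.1342j
aux → i_V1=-0.2097-0.009678j, i_V2=-0.2081-0.006139j

3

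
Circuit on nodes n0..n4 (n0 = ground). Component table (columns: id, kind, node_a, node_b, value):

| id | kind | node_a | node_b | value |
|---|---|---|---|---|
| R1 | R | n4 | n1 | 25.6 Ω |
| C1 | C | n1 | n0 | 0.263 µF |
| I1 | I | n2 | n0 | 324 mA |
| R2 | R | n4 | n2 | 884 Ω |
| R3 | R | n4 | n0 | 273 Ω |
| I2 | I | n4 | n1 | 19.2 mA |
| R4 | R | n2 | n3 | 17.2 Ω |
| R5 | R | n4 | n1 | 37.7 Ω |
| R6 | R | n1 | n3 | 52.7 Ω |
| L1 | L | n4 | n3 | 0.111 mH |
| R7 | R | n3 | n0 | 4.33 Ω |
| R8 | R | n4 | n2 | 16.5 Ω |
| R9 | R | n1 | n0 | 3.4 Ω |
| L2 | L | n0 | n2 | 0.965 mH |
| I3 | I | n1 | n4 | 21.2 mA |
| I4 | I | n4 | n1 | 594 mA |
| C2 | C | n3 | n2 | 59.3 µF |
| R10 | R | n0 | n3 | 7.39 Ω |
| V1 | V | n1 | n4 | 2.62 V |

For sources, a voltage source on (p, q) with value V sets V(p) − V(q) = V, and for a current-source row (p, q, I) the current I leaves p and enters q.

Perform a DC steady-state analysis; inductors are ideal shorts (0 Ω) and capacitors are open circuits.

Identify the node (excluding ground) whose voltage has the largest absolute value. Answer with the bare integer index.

MNA unknowns: 4 node voltages V₁..V_4 plus 3 source currents (L1, L2, V1)
R1: Y=0.03906 on G[4,1]
C1: Y=0.000 on G[1,0]
I1: z[2]−=0.324, z[0]+=0.324
R2: Y=0.001131 on G[4,2]
R3: Y=0.003663 on G[4,0]
I2: z[4]−=0.0192, z[1]+=0.0192
R4: Y=0.05814 on G[2,3]
R5: Y=0.02653 on G[4,1]
R6: Y=0.01898 on G[1,3]
L1: row V4−V3=0, i_L1 at 4,3
R7: Y=0.2309 on G[3,0]
R8: Y=0.06061 on G[4,2]
R9: Y=0.2941 on G[1,0]
L2: row V0−V2=0, i_L2 at 0,2
I3: z[1]−=0.0212, z[4]+=0.0212
I4: z[4]−=0.594, z[1]+=0.594
C2: Y=0.000 on G[3,2]
R10: Y=0.1353 on G[0,3]
V1: row V1−V4=2.62, i_V1 at 1,4
solve → V1=1.637, V2=0.000, V3=-0.9830, V4=-0.9830
aux → i_L1=-0.4669, i_L2=0.4418, i_V1=-0.1110

1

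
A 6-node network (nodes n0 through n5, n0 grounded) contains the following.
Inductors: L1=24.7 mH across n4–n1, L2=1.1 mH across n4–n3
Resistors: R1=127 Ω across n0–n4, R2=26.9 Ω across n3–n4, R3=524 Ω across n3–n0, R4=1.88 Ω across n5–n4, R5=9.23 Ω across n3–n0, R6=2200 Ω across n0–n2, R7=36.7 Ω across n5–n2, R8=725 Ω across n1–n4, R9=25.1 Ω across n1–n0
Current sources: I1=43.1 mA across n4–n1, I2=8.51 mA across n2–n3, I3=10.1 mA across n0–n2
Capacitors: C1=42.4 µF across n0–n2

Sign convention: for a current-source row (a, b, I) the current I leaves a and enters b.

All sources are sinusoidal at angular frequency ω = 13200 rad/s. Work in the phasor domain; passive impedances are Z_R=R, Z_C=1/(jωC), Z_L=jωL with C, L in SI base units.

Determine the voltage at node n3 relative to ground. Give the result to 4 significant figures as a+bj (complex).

-0.1707+0.04166j V

Element admittances at ω=13200 rad/s:
  Y(L1) = 0.000-0.003067j S between n4,n1
  Y(R1) = 0.007874+0.000j S between n0,n4
  I1: injects 0.0431 A into n1 (from n4)
  Y(R2) = 0.03717+0.000j S between n3,n4
  Y(C1) = 0.000+0.5597j S between n0,n2
  Y(L2) = 0.000-0.06887j S between n4,n3
  Y(R3) = 0.001908+0.000j S between n3,n0
  Y(R4) = 0.5319+0.000j S between n5,n4
  Y(R5) = 0.1083+0.000j S between n3,n0
  Y(R6) = 0.0004545+0.000j S between n0,n2
  I2: injects 0.00851 A into n3 (from n2)
  Y(R7) = 0.02725+0.000j S between n5,n2
  Y(R8) = 0.001379+0.000j S between n1,n4
  Y(R9) = 0.03984+0.000j S between n1,n0
  I3: injects 0.0101 A into n2 (from n0)
Assemble and solve the 5×5 MNA system:
  V(n1)=1.008+0.09592j  V(n2)=-0.01170+0.01459j  V(n3)=-0.1707+0.04166j  V(n4)=-0.3883-0.2378j  V(n5)=-0.3699-0.2255j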